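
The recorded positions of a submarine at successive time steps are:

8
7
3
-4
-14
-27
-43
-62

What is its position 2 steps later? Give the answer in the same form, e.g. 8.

First differences are -1, -4, -7, -10, -13, -16, -19; their common second difference is -3 (constant acceleration).
step 8: -62 − 22 → -84
step 9: -84 − 25 → -109

-109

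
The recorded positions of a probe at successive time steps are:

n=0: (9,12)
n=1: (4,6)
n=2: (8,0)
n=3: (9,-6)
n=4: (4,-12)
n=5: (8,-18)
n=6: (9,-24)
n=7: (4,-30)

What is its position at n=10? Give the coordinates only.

First: cycles through 9, 4, 8 every 3 steps. Step 10 lands at position 1 of the cycle → 4.
Second: linear, -6 per step → -48 at step 10.

(4,-48)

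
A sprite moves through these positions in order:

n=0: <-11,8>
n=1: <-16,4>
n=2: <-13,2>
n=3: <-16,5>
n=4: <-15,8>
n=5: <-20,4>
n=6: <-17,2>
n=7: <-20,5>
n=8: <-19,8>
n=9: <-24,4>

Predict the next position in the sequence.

Step-to-step displacements: <-5,-4>, <+3,-2>, <-3,+3>, <+1,+3>, <-5,-4>, <+3,-2>, <-3,+3>, <+1,+3>, <-5,-4> — a repeating cycle of length 4.
step 10: apply <+3,-2> → <-21,2>

<-21,2>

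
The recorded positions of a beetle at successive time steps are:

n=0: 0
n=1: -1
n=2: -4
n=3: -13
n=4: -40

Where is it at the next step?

-121

Step-to-step displacements: -1, -3, -9, -27; each is 3× the previous.
step 5: -40 − 81 → -121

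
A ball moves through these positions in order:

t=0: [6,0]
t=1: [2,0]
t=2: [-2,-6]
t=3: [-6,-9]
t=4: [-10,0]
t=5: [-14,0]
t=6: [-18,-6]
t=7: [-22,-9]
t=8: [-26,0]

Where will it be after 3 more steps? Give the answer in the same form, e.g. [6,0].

First: linear, -4 per step → -38 at step 11.
Second: cycles through 0, 0, -6, -9 every 4 steps. Step 11 lands at position 3 of the cycle → -9.

[-38,-9]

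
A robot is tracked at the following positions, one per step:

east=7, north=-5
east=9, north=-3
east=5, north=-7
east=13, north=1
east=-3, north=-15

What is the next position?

east=29, north=17

The jumps are (+2, +2), (-4, -4), (+8, +8), (-16, -16) — a geometric progression with ratio -2.
step 5: east=-3, north=-15 + (+32, +32) → east=29, north=17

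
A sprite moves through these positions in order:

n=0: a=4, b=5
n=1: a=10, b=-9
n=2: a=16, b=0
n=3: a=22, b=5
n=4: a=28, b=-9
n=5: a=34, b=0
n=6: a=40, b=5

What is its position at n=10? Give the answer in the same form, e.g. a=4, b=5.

A: linear, +6 per step → 64 at step 10.
B: cycles through 5, -9, 0 every 3 steps. Step 10 lands at position 1 of the cycle → -9.

a=64, b=-9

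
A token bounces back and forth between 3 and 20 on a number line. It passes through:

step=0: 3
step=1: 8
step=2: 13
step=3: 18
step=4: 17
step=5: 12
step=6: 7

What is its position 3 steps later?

The value travels 5 per step and bounces off the walls at 3 and 20.
  step 7: 7 → 4
  step 8: 4 → 9
  step 9: 9 → 14

14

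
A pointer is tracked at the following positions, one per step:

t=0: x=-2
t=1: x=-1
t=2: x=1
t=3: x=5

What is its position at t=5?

Step-to-step displacements: +1, +2, +4; each is 2× the previous.
step 4: 5 + 8 → x=13
step 5: 13 + 16 → x=29

x=29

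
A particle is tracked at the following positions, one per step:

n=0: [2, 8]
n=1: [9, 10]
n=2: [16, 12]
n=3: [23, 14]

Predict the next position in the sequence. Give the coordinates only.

The position changes by [+7, +2] every step.
step 4: [23, 14] + [+7, +2] → [30, 16]

[30, 16]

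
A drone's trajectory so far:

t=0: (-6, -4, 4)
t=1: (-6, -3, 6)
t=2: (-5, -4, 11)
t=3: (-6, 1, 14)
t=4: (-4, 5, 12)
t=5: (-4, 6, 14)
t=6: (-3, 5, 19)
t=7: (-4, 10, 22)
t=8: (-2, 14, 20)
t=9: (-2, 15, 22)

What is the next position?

The moves between consecutive positions are (+0, +1, +2), (+1, -1, +5), (-1, +5, +3), (+2, +4, -2), (+0, +1, +2), (+1, -1, +5), (-1, +5, +3), (+2, +4, -2), (+0, +1, +2); they repeat the 4-cycle [(+0, +1, +2), (+1, -1, +5), (-1, +5, +3), (+2, +4, -2)].
step 10: apply (+1, -1, +5) → (-1, 14, 27)

(-1, 14, 27)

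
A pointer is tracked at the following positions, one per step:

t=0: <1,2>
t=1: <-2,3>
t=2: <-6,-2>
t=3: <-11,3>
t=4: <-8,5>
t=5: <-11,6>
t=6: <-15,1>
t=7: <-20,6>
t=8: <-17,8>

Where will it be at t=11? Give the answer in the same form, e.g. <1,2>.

The moves between consecutive positions are <-3,+1>, <-4,-5>, <-5,+5>, <+3,+2>, <-3,+1>, <-4,-5>, <-5,+5>, <+3,+2>; they repeat the 4-cycle [<-3,+1>, <-4,-5>, <-5,+5>, <+3,+2>].
step 9: apply <-3,+1> → <-20,9>
step 10: apply <-4,-5> → <-24,4>
step 11: apply <-5,+5> → <-29,9>

<-29,9>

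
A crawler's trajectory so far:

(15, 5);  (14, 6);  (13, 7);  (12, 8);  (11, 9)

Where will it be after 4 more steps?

(7, 13)

Each step adds (-1, +1) to the position.
step 5: (11, 9) + (-1, +1) → (10, 10)
step 6: (10, 10) + (-1, +1) → (9, 11)
step 7: (9, 11) + (-1, +1) → (8, 12)
step 8: (8, 12) + (-1, +1) → (7, 13)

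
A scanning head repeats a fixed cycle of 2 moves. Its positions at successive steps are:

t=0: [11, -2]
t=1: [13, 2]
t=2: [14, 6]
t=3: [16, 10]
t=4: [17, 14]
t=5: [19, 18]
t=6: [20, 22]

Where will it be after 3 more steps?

[25, 34]

The moves between consecutive positions are [+2, +4], [+1, +4], [+2, +4], [+1, +4], [+2, +4], [+1, +4]; they repeat the 2-cycle [[+2, +4], [+1, +4]].
step 7: apply [+2, +4] → [22, 26]
step 8: apply [+1, +4] → [23, 30]
step 9: apply [+2, +4] → [25, 34]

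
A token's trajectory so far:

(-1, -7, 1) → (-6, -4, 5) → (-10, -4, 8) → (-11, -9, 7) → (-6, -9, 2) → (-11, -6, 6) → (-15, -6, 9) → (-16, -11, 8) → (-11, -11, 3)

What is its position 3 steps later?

(-21, -13, 9)

Differencing gives (-5, +3, +4), (-4, +0, +3), (-1, -5, -1), (+5, +0, -5), (-5, +3, +4), (-4, +0, +3), (-1, -5, -1), (+5, +0, -5). This is the pattern (-5, +3, +4), (-4, +0, +3), (-1, -5, -1), (+5, +0, -5) repeated.
step 9: apply (-5, +3, +4) → (-16, -8, 7)
step 10: apply (-4, +0, +3) → (-20, -8, 10)
step 11: apply (-1, -5, -1) → (-21, -13, 9)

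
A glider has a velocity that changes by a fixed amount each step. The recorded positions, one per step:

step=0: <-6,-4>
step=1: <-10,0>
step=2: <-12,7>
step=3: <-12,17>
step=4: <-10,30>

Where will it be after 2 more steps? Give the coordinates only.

<0,65>

Successive displacements: <-4,+4>, <-2,+7>, <+0,+10>, <+2,+13> — each changes by <+2,+3>.
step 5: <-10,30> + <+4,+16> → <-6,46>
step 6: <-6,46> + <+6,+19> → <0,65>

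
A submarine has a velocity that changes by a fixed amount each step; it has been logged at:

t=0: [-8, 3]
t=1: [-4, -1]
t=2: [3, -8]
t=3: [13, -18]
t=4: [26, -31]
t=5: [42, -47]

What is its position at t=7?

Taking differences between consecutive positions: [+4, -4], [+7, -7], [+10, -10], [+13, -13], [+16, -16]. These grow by [+3, -3] each step.
step 6: [42, -47] + [+19, -19] → [61, -66]
step 7: [61, -66] + [+22, -22] → [83, -88]

[83, -88]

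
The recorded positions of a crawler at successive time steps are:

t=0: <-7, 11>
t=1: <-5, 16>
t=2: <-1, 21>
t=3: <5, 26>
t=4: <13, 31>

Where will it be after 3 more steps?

First differences are <+2, +5>, <+4, +5>, <+6, +5>, <+8, +5>; their common second difference is <+2, +0> (constant acceleration).
step 5: <13, 31> + <+10, +5> → <23, 36>
step 6: <23, 36> + <+12, +5> → <35, 41>
step 7: <35, 41> + <+14, +5> → <49, 46>

<49, 46>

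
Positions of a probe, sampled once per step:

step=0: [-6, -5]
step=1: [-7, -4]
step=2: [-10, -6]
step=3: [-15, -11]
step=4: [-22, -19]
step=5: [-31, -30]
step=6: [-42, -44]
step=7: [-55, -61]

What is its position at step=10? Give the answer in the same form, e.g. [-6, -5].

[-106, -130]

Taking differences between consecutive positions: [-1, +1], [-3, -2], [-5, -5], [-7, -8], [-9, -11], [-11, -14], [-13, -17]. These grow by [-2, -3] each step.
step 8: [-55, -61] + [-15, -20] → [-70, -81]
step 9: [-70, -81] + [-17, -23] → [-87, -104]
step 10: [-87, -104] + [-19, -26] → [-106, -130]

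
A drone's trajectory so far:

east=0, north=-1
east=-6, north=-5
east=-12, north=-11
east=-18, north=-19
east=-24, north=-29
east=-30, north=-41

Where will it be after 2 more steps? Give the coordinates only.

east=-42, north=-71

Taking differences between consecutive positions: (-6,-4), (-6,-6), (-6,-8), (-6,-10), (-6,-12). These grow by (+0,-2) each step.
step 6: east=-30, north=-41 + (-6,-14) → east=-36, north=-55
step 7: east=-36, north=-55 + (-6,-16) → east=-42, north=-71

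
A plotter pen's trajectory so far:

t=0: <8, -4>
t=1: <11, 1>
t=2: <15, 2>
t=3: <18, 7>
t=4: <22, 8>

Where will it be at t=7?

<32, 19>

Step-to-step displacements: <+3, +5>, <+4, +1>, <+3, +5>, <+4, +1> — a repeating cycle of length 2.
step 5: apply <+3, +5> → <25, 13>
step 6: apply <+4, +1> → <29, 14>
step 7: apply <+3, +5> → <32, 19>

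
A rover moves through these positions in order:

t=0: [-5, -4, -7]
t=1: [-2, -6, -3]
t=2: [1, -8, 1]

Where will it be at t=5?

[10, -14, 13]

The position changes by [+3, -2, +4] every step.
step 3: [1, -8, 1] + [+3, -2, +4] → [4, -10, 5]
step 4: [4, -10, 5] + [+3, -2, +4] → [7, -12, 9]
step 5: [7, -12, 9] + [+3, -2, +4] → [10, -14, 13]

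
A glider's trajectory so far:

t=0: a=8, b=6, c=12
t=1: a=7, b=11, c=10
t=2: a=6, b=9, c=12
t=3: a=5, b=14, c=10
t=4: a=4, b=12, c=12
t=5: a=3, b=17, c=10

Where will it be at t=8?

a=0, b=18, c=12

Step-to-step displacements: (-1,+5,-2), (-1,-2,+2), (-1,+5,-2), (-1,-2,+2), (-1,+5,-2) — a repeating cycle of length 2.
step 6: apply (-1,-2,+2) → a=2, b=15, c=12
step 7: apply (-1,+5,-2) → a=1, b=20, c=10
step 8: apply (-1,-2,+2) → a=0, b=18, c=12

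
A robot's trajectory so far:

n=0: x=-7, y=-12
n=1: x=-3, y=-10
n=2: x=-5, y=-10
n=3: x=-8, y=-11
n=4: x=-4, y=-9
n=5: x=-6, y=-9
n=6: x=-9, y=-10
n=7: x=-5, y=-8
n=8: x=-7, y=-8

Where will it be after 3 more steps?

x=-8, y=-7

Differencing gives (+4, +2), (-2, +0), (-3, -1), (+4, +2), (-2, +0), (-3, -1), (+4, +2), (-2, +0). This is the pattern (+4, +2), (-2, +0), (-3, -1) repeated.
step 9: apply (-3, -1) → x=-10, y=-9
step 10: apply (+4, +2) → x=-6, y=-7
step 11: apply (-2, +0) → x=-8, y=-7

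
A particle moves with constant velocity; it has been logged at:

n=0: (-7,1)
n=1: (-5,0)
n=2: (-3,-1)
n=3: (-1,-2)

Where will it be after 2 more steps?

The position changes by (+2,-1) every step.
step 4: (-1,-2) + (+2,-1) → (1,-3)
step 5: (1,-3) + (+2,-1) → (3,-4)

(3,-4)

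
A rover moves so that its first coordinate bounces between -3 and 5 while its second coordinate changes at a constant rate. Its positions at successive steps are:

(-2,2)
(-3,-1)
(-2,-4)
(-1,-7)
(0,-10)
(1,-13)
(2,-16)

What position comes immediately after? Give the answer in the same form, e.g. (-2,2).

The first coordinate travels 1 per step and bounces off the walls at -3 and 5.
  step 7: 2 → 3
The second coordinate changes by -3 each step: at step 7 it is -19.

(3,-19)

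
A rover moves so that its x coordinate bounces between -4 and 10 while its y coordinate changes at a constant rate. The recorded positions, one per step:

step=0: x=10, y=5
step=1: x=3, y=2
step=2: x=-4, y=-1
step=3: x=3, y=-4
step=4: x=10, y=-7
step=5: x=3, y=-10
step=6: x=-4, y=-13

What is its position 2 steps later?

x=10, y=-19

The x coordinate reflects between -4 and 10, moving 7 per step.
  step 7: -4 → 3
  step 8: 3 → 10
The y coordinate changes by -3 each step: at step 8 it is -19.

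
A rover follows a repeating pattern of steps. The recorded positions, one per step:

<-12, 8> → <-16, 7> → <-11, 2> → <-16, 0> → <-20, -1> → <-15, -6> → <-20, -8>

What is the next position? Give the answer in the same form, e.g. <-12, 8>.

<-24, -9>

Differencing gives <-4, -1>, <+5, -5>, <-5, -2>, <-4, -1>, <+5, -5>, <-5, -2>. This is the pattern <-4, -1>, <+5, -5>, <-5, -2> repeated.
step 7: apply <-4, -1> → <-24, -9>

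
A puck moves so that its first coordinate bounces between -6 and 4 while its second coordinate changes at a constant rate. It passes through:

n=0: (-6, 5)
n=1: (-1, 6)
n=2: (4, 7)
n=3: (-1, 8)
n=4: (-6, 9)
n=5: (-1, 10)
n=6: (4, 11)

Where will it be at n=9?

The first coordinate travels 5 per step and bounces off the walls at -6 and 4.
  step 7: 4 → -1
  step 8: -1 → -6
  step 9: -6 → -1
The second coordinate changes by +1 each step: at step 9 it is 14.

(-1, 14)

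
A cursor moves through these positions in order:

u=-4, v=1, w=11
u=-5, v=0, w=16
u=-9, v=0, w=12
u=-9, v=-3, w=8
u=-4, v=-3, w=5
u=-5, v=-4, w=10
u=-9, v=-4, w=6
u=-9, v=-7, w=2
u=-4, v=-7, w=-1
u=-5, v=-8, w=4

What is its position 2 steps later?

The moves between consecutive positions are (-1, -1, +5), (-4, +0, -4), (+0, -3, -4), (+5, +0, -3), (-1, -1, +5), (-4, +0, -4), (+0, -3, -4), (+5, +0, -3), (-1, -1, +5); they repeat the 4-cycle [(-1, -1, +5), (-4, +0, -4), (+0, -3, -4), (+5, +0, -3)].
step 10: apply (-4, +0, -4) → u=-9, v=-8, w=0
step 11: apply (+0, -3, -4) → u=-9, v=-11, w=-4

u=-9, v=-11, w=-4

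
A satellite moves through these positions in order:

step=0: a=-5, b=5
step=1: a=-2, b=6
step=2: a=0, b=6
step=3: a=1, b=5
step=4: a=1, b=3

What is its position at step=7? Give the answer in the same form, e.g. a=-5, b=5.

Successive displacements: (+3, +1), (+2, +0), (+1, -1), (+0, -2) — each changes by (-1, -1).
step 5: a=1, b=3 + (-1, -3) → a=0, b=0
step 6: a=0, b=0 + (-2, -4) → a=-2, b=-4
step 7: a=-2, b=-4 + (-3, -5) → a=-5, b=-9

a=-5, b=-9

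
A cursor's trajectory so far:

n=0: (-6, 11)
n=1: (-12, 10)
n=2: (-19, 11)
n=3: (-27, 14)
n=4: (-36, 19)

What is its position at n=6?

First differences are (-6, -1), (-7, +1), (-8, +3), (-9, +5); their common second difference is (-1, +2) (constant acceleration).
step 5: (-36, 19) + (-10, +7) → (-46, 26)
step 6: (-46, 26) + (-11, +9) → (-57, 35)

(-57, 35)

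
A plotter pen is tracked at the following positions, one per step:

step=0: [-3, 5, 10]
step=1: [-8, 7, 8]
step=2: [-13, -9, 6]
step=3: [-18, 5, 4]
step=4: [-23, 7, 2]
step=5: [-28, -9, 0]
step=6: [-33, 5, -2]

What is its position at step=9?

[-48, 5, -8]

The first coordinate changes by -5 each step, so at step 9 it is -3 + 9·(-5) = -48.
The second coordinate repeats the cycle [5, 7, -9] with period 3; step 9 mod 3 = 0, giving 5.
The third coordinate changes by -2 each step, so at step 9 it is 10 + 9·(-2) = -8.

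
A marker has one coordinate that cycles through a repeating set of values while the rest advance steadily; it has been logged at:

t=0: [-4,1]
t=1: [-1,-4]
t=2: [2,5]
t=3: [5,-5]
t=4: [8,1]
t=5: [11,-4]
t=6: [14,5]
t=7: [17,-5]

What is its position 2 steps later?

First: linear, +3 per step → 23 at step 9.
Second: cycles through 1, -4, 5, -5 every 4 steps. Step 9 lands at position 1 of the cycle → -4.

[23,-4]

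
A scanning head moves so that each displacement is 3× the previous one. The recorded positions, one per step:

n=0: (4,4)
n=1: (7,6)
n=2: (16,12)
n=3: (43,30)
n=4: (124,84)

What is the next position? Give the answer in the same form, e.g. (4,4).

(367,246)

The jumps are (+3,+2), (+9,+6), (+27,+18), (+81,+54) — a geometric progression with ratio 3.
step 5: (124,84) + (+243,+162) → (367,246)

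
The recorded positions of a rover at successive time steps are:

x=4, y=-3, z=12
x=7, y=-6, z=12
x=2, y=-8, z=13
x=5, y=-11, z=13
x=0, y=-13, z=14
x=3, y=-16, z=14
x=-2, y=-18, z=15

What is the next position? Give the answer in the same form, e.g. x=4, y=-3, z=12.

Differencing gives (+3, -3, +0), (-5, -2, +1), (+3, -3, +0), (-5, -2, +1), (+3, -3, +0), (-5, -2, +1). This is the pattern (+3, -3, +0), (-5, -2, +1) repeated.
step 7: apply (+3, -3, +0) → x=1, y=-21, z=15

x=1, y=-21, z=15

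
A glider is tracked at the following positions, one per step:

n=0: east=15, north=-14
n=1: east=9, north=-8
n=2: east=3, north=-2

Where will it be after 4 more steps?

east=-21, north=22

Each step adds (-6, +6) to the position.
step 3: east=3, north=-2 + (-6, +6) → east=-3, north=4
step 4: east=-3, north=4 + (-6, +6) → east=-9, north=10
step 5: east=-9, north=10 + (-6, +6) → east=-15, north=16
step 6: east=-15, north=16 + (-6, +6) → east=-21, north=22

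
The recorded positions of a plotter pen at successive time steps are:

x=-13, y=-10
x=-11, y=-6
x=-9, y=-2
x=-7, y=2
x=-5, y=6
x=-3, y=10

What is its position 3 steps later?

The position changes by (+2,+4) every step.
step 6: x=-3, y=10 + (+2,+4) → x=-1, y=14
step 7: x=-1, y=14 + (+2,+4) → x=1, y=18
step 8: x=1, y=18 + (+2,+4) → x=3, y=22

x=3, y=22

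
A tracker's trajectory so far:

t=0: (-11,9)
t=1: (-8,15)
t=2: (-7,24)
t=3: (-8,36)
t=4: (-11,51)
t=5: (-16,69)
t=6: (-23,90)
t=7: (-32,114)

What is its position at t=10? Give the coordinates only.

Successive displacements: (+3,+6), (+1,+9), (-1,+12), (-3,+15), (-5,+18), (-7,+21), (-9,+24) — each changes by (-2,+3).
step 8: (-32,114) + (-11,+27) → (-43,141)
step 9: (-43,141) + (-13,+30) → (-56,171)
step 10: (-56,171) + (-15,+33) → (-71,204)

(-71,204)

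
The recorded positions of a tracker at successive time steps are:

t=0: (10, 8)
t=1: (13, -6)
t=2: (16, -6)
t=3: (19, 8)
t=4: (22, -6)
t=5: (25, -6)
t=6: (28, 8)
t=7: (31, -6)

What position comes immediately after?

(34, -6)

First: linear, +3 per step → 34 at step 8.
Second: cycles through 8, -6, -6 every 3 steps. Step 8 lands at position 2 of the cycle → -6.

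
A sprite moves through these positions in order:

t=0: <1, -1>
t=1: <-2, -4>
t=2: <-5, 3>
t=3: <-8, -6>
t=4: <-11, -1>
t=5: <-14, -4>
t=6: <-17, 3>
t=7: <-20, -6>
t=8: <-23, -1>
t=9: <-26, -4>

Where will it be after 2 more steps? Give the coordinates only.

The first coordinate changes by -3 each step, so at step 11 it is 1 + 11·(-3) = -32.
The second coordinate repeats the cycle [-1, -4, 3, -6] with period 4; step 11 mod 4 = 3, giving -6.

<-32, -6>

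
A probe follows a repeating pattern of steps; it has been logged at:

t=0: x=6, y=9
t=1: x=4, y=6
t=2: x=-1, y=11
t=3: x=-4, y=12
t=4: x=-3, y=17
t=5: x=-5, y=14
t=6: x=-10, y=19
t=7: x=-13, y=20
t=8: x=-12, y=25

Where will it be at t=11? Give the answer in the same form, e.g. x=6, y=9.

x=-22, y=28

The moves between consecutive positions are (-2, -3), (-5, +5), (-3, +1), (+1, +5), (-2, -3), (-5, +5), (-3, +1), (+1, +5); they repeat the 4-cycle [(-2, -3), (-5, +5), (-3, +1), (+1, +5)].
step 9: apply (-2, -3) → x=-14, y=22
step 10: apply (-5, +5) → x=-19, y=27
step 11: apply (-3, +1) → x=-22, y=28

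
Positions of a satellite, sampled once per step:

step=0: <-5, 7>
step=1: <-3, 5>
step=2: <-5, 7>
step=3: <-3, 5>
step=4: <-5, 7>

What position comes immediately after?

<-3, 5>

Consecutive displacements <+2, -2>, <-2, +2>, <+2, -2>, <-2, +2> scale by a factor of -1 each step.
step 5: <-5, 7> + <+2, -2> → <-3, 5>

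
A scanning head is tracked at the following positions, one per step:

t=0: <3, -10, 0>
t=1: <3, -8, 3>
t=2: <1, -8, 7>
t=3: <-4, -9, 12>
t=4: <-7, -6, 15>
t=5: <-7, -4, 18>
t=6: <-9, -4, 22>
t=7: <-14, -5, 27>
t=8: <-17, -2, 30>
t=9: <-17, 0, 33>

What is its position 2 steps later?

Differencing gives <+0, +2, +3>, <-2, +0, +4>, <-5, -1, +5>, <-3, +3, +3>, <+0, +2, +3>, <-2, +0, +4>, <-5, -1, +5>, <-3, +3, +3>, <+0, +2, +3>. This is the pattern <+0, +2, +3>, <-2, +0, +4>, <-5, -1, +5>, <-3, +3, +3> repeated.
step 10: apply <-2, +0, +4> → <-19, 0, 37>
step 11: apply <-5, -1, +5> → <-24, -1, 42>

<-24, -1, 42>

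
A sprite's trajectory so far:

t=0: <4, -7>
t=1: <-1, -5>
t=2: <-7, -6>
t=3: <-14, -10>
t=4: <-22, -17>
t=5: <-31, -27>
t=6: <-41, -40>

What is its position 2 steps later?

<-64, -75>

Successive displacements: <-5, +2>, <-6, -1>, <-7, -4>, <-8, -7>, <-9, -10>, <-10, -13> — each changes by <-1, -3>.
step 7: <-41, -40> + <-11, -16> → <-52, -56>
step 8: <-52, -56> + <-12, -19> → <-64, -75>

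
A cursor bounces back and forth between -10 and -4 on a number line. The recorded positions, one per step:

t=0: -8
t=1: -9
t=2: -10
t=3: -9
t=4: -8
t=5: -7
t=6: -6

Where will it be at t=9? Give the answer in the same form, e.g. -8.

The value reflects between -10 and -4, moving 1 per step.
  step 7: -6 → -5
  step 8: -5 → -4
  step 9: -4 → -5

-5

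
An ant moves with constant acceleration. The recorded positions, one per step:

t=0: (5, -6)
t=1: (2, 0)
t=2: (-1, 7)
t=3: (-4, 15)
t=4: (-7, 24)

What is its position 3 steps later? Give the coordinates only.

Taking differences between consecutive positions: (-3, +6), (-3, +7), (-3, +8), (-3, +9). These grow by (+0, +1) each step.
step 5: (-7, 24) + (-3, +10) → (-10, 34)
step 6: (-10, 34) + (-3, +11) → (-13, 45)
step 7: (-13, 45) + (-3, +12) → (-16, 57)

(-16, 57)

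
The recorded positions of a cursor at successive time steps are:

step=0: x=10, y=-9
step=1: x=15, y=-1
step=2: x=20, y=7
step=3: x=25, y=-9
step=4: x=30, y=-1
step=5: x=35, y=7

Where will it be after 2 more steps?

The x coordinate changes by +5 each step, so at step 7 it is 10 + 7·(5) = 45.
The y coordinate repeats the cycle [-9, -1, 7] with period 3; step 7 mod 3 = 1, giving -1.

x=45, y=-1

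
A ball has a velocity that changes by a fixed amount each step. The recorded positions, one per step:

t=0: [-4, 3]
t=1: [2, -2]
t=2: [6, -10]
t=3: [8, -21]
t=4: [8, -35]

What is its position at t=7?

Taking differences between consecutive positions: [+6, -5], [+4, -8], [+2, -11], [+0, -14]. These grow by [-2, -3] each step.
step 5: [8, -35] + [-2, -17] → [6, -52]
step 6: [6, -52] + [-4, -20] → [2, -72]
step 7: [2, -72] + [-6, -23] → [-4, -95]

[-4, -95]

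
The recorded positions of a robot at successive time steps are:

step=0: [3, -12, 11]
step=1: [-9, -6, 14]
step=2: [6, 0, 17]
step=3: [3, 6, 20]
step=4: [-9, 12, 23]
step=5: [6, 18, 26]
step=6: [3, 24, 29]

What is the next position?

The first coordinate repeats the cycle [3, -9, 6] with period 3; step 7 mod 3 = 1, giving -9.
The second coordinate changes by +6 each step, so at step 7 it is -12 + 7·(6) = 30.
The third coordinate changes by +3 each step, so at step 7 it is 11 + 7·(3) = 32.

[-9, 30, 32]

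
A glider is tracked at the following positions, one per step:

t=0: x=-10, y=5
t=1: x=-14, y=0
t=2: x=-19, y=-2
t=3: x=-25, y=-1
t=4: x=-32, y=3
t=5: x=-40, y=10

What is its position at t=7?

x=-59, y=33

First differences are (-4,-5), (-5,-2), (-6,+1), (-7,+4), (-8,+7); their common second difference is (-1,+3) (constant acceleration).
step 6: x=-40, y=10 + (-9,+10) → x=-49, y=20
step 7: x=-49, y=20 + (-10,+13) → x=-59, y=33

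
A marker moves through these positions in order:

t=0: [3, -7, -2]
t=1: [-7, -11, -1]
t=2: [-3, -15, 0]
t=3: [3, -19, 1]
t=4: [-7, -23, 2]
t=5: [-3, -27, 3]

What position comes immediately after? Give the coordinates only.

[3, -31, 4]

First: cycles through 3, -7, -3 every 3 steps. Step 6 lands at position 0 of the cycle → 3.
Second: linear, -4 per step → -31 at step 6.
Third: linear, +1 per step → 4 at step 6.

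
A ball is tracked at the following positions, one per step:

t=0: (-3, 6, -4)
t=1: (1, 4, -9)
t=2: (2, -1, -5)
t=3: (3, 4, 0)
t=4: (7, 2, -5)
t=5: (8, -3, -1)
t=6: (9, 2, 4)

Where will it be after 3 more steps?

(15, 0, 8)

The moves between consecutive positions are (+4, -2, -5), (+1, -5, +4), (+1, +5, +5), (+4, -2, -5), (+1, -5, +4), (+1, +5, +5); they repeat the 3-cycle [(+4, -2, -5), (+1, -5, +4), (+1, +5, +5)].
step 7: apply (+4, -2, -5) → (13, 0, -1)
step 8: apply (+1, -5, +4) → (14, -5, 3)
step 9: apply (+1, +5, +5) → (15, 0, 8)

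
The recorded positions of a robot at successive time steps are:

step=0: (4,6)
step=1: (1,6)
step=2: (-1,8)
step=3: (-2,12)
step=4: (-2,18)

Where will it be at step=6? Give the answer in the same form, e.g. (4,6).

(1,36)

Successive displacements: (-3,+0), (-2,+2), (-1,+4), (+0,+6) — each changes by (+1,+2).
step 5: (-2,18) + (+1,+8) → (-1,26)
step 6: (-1,26) + (+2,+10) → (1,36)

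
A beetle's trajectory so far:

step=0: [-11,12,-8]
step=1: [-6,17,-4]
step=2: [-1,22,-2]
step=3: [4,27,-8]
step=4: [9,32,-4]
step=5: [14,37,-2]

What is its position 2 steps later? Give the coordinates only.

The first coordinate changes by +5 each step, so at step 7 it is -11 + 7·(5) = 24.
The second coordinate changes by +5 each step, so at step 7 it is 12 + 7·(5) = 47.
The third coordinate repeats the cycle [-8, -4, -2] with period 3; step 7 mod 3 = 1, giving -4.

[24,47,-4]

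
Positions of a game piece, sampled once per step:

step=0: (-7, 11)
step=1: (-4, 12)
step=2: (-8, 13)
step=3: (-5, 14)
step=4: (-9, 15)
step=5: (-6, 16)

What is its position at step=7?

Differencing gives (+3, +1), (-4, +1), (+3, +1), (-4, +1), (+3, +1). This is the pattern (+3, +1), (-4, +1) repeated.
step 6: apply (-4, +1) → (-10, 17)
step 7: apply (+3, +1) → (-7, 18)

(-7, 18)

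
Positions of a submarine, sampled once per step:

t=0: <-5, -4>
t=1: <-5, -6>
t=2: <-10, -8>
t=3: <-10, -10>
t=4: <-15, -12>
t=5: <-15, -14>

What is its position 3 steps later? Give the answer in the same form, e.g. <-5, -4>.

Step-to-step displacements: <+0, -2>, <-5, -2>, <+0, -2>, <-5, -2>, <+0, -2> — a repeating cycle of length 2.
step 6: apply <-5, -2> → <-20, -16>
step 7: apply <+0, -2> → <-20, -18>
step 8: apply <-5, -2> → <-25, -20>

<-25, -20>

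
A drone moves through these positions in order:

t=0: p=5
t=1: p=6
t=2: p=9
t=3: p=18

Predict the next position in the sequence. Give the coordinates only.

The jumps are +1, +3, +9 — a geometric progression with ratio 3.
step 4: 18 + 27 → p=45

p=45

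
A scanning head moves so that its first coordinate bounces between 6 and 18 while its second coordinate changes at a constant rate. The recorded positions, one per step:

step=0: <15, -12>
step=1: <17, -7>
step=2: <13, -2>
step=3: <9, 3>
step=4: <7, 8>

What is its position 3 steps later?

The first coordinate reflects between 6 and 18, moving 4 per step.
  step 5: 7 → 11
  step 6: 11 → 15
  step 7: 15 → 17
The second coordinate changes by +5 each step: at step 7 it is 23.

<17, 23>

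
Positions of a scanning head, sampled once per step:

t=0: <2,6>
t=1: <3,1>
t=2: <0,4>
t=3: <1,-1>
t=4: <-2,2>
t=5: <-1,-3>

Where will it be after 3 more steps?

Differencing gives <+1,-5>, <-3,+3>, <+1,-5>, <-3,+3>, <+1,-5>. This is the pattern <+1,-5>, <-3,+3> repeated.
step 6: apply <-3,+3> → <-4,0>
step 7: apply <+1,-5> → <-3,-5>
step 8: apply <-3,+3> → <-6,-2>

<-6,-2>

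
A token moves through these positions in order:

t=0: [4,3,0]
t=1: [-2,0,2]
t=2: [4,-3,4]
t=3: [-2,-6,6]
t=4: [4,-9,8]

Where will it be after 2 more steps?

The first coordinate repeats the cycle [4, -2] with period 2; step 6 mod 2 = 0, giving 4.
The second coordinate changes by -3 each step, so at step 6 it is 3 + 6·(-3) = -15.
The third coordinate changes by +2 each step, so at step 6 it is 0 + 6·(2) = 12.

[4,-15,12]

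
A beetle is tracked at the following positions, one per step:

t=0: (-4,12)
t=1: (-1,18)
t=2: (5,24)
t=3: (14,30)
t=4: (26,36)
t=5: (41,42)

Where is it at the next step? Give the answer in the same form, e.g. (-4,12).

Taking differences between consecutive positions: (+3,+6), (+6,+6), (+9,+6), (+12,+6), (+15,+6). These grow by (+3,+0) each step.
step 6: (41,42) + (+18,+6) → (59,48)

(59,48)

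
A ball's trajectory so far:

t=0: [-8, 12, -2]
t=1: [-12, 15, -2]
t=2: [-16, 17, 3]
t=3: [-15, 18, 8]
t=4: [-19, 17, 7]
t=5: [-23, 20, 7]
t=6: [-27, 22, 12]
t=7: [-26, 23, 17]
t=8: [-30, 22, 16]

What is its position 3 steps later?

[-37, 28, 26]

The moves between consecutive positions are [-4, +3, +0], [-4, +2, +5], [+1, +1, +5], [-4, -1, -1], [-4, +3, +0], [-4, +2, +5], [+1, +1, +5], [-4, -1, -1]; they repeat the 4-cycle [[-4, +3, +0], [-4, +2, +5], [+1, +1, +5], [-4, -1, -1]].
step 9: apply [-4, +3, +0] → [-34, 25, 16]
step 10: apply [-4, +2, +5] → [-38, 27, 21]
step 11: apply [+1, +1, +5] → [-37, 28, 26]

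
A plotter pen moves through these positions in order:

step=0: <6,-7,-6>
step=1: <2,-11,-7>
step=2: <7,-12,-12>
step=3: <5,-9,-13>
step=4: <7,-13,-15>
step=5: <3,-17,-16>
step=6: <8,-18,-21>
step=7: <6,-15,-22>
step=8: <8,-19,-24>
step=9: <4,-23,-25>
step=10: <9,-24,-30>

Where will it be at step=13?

Differencing gives <-4,-4,-1>, <+5,-1,-5>, <-2,+3,-1>, <+2,-4,-2>, <-4,-4,-1>, <+5,-1,-5>, <-2,+3,-1>, <+2,-4,-2>, <-4,-4,-1>, <+5,-1,-5>. This is the pattern <-4,-4,-1>, <+5,-1,-5>, <-2,+3,-1>, <+2,-4,-2> repeated.
step 11: apply <-2,+3,-1> → <7,-21,-31>
step 12: apply <+2,-4,-2> → <9,-25,-33>
step 13: apply <-4,-4,-1> → <5,-29,-34>

<5,-29,-34>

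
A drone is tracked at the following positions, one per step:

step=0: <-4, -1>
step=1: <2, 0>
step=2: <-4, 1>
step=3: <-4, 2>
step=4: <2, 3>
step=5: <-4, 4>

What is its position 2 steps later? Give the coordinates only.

<2, 6>

First: cycles through -4, 2, -4 every 3 steps. Step 7 lands at position 1 of the cycle → 2.
Second: linear, +1 per step → 6 at step 7.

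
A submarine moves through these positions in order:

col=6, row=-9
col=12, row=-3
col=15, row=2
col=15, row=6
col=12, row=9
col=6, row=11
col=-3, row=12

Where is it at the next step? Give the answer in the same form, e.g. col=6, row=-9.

col=-15, row=12

Successive displacements: (+6, +6), (+3, +5), (+0, +4), (-3, +3), (-6, +2), (-9, +1) — each changes by (-3, -1).
step 7: col=-3, row=12 + (-12, +0) → col=-15, row=12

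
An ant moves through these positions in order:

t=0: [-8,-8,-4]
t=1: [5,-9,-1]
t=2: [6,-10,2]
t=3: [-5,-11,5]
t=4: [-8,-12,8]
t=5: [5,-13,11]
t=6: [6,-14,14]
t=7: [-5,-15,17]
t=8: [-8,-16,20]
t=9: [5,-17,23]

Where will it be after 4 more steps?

The first coordinate repeats the cycle [-8, 5, 6, -5] with period 4; step 13 mod 4 = 1, giving 5.
The second coordinate changes by -1 each step, so at step 13 it is -8 + 13·(-1) = -21.
The third coordinate changes by +3 each step, so at step 13 it is -4 + 13·(3) = 35.

[5,-21,35]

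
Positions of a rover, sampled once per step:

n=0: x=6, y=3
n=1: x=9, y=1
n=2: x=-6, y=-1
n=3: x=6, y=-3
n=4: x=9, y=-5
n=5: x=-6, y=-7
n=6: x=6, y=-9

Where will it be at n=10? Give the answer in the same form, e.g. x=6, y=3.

x=9, y=-17

The x coordinate repeats the cycle [6, 9, -6] with period 3; step 10 mod 3 = 1, giving 9.
The y coordinate changes by -2 each step, so at step 10 it is 3 + 10·(-2) = -17.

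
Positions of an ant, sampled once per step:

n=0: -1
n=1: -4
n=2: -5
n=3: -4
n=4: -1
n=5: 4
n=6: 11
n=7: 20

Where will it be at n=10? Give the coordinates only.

First differences are -3, -1, +1, +3, +5, +7, +9; their common second difference is +2 (constant acceleration).
step 8: 20 + 11 → 31
step 9: 31 + 13 → 44
step 10: 44 + 15 → 59

59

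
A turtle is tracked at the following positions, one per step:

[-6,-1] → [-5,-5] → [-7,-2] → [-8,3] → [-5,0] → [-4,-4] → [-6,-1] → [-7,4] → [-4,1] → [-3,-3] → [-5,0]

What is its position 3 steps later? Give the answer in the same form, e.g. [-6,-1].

Differencing gives [+1,-4], [-2,+3], [-1,+5], [+3,-3], [+1,-4], [-2,+3], [-1,+5], [+3,-3], [+1,-4], [-2,+3]. This is the pattern [+1,-4], [-2,+3], [-1,+5], [+3,-3] repeated.
step 11: apply [-1,+5] → [-6,5]
step 12: apply [+3,-3] → [-3,2]
step 13: apply [+1,-4] → [-2,-2]

[-2,-2]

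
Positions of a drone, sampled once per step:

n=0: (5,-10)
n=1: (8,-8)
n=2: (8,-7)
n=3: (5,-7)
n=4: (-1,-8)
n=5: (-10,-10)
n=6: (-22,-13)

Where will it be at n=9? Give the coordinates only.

(-76,-28)

Successive displacements: (+3,+2), (+0,+1), (-3,+0), (-6,-1), (-9,-2), (-12,-3) — each changes by (-3,-1).
step 7: (-22,-13) + (-15,-4) → (-37,-17)
step 8: (-37,-17) + (-18,-5) → (-55,-22)
step 9: (-55,-22) + (-21,-6) → (-76,-28)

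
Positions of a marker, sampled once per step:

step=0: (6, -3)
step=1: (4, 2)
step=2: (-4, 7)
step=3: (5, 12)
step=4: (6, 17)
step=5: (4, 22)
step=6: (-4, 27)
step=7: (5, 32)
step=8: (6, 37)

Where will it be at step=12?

First: cycles through 6, 4, -4, 5 every 4 steps. Step 12 lands at position 0 of the cycle → 6.
Second: linear, +5 per step → 57 at step 12.

(6, 57)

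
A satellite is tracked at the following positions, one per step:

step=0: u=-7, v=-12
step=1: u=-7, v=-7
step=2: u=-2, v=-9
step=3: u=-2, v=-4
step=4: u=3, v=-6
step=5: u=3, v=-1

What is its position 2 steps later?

Step-to-step displacements: (+0,+5), (+5,-2), (+0,+5), (+5,-2), (+0,+5) — a repeating cycle of length 2.
step 6: apply (+5,-2) → u=8, v=-3
step 7: apply (+0,+5) → u=8, v=2

u=8, v=2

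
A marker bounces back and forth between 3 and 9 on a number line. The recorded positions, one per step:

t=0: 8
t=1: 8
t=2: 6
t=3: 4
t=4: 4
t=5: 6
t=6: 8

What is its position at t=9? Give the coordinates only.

4

The value reflects between 3 and 9, moving 2 per step.
  step 7: 8 → 8
  step 8: 8 → 6
  step 9: 6 → 4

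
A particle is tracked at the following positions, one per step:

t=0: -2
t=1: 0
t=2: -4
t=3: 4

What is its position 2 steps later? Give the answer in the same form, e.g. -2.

20

Consecutive displacements +2, -4, +8 scale by a factor of -2 each step.
step 4: 4 − 16 → -12
step 5: -12 + 32 → 20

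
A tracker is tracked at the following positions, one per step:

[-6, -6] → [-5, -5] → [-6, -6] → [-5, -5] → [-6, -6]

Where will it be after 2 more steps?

[-6, -6]

The jumps are [+1, +1], [-1, -1], [+1, +1], [-1, -1] — a geometric progression with ratio -1.
step 5: [-6, -6] + [+1, +1] → [-5, -5]
step 6: [-5, -5] + [-1, -1] → [-6, -6]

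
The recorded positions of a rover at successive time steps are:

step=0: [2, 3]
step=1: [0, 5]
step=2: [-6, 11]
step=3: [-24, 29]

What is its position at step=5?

[-240, 245]

The jumps are [-2, +2], [-6, +6], [-18, +18] — a geometric progression with ratio 3.
step 4: [-24, 29] + [-54, +54] → [-78, 83]
step 5: [-78, 83] + [-162, +162] → [-240, 245]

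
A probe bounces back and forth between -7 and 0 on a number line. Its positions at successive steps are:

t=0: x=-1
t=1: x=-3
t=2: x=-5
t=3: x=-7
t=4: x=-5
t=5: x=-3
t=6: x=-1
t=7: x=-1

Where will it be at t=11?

x=-5

The value travels 2 per step and bounces off the walls at -7 and 0.
  step 8: -1 → -3
  step 9: -3 → -5
  step 10: -5 → -7
  step 11: -7 → -5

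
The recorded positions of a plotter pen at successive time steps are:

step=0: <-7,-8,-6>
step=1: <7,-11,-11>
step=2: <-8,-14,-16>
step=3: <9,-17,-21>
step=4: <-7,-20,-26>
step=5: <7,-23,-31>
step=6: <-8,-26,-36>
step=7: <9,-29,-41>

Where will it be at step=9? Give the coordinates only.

First: cycles through -7, 7, -8, 9 every 4 steps. Step 9 lands at position 1 of the cycle → 7.
Second: linear, -3 per step → -35 at step 9.
Third: linear, -5 per step → -51 at step 9.

<7,-35,-51>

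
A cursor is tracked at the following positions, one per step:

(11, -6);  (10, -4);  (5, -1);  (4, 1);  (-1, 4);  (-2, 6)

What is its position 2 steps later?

Step-to-step displacements: (-1, +2), (-5, +3), (-1, +2), (-5, +3), (-1, +2) — a repeating cycle of length 2.
step 6: apply (-5, +3) → (-7, 9)
step 7: apply (-1, +2) → (-8, 11)

(-8, 11)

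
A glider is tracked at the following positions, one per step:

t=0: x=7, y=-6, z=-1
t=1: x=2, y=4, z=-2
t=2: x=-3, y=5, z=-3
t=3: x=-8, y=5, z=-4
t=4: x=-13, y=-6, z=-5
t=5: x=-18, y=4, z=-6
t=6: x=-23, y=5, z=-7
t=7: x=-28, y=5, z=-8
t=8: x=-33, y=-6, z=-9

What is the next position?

x=-38, y=4, z=-10

The x coordinate changes by -5 each step, so at step 9 it is 7 + 9·(-5) = -38.
The y coordinate repeats the cycle [-6, 4, 5, 5] with period 4; step 9 mod 4 = 1, giving 4.
The z coordinate changes by -1 each step, so at step 9 it is -1 + 9·(-1) = -10.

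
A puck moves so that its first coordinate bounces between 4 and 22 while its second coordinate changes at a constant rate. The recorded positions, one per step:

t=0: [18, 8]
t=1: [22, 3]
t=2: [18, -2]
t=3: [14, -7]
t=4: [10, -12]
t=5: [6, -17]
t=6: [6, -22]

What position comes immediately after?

The first coordinate travels 4 per step and bounces off the walls at 4 and 22.
  step 7: 6 → 10
The second coordinate changes by -5 each step: at step 7 it is -27.

[10, -27]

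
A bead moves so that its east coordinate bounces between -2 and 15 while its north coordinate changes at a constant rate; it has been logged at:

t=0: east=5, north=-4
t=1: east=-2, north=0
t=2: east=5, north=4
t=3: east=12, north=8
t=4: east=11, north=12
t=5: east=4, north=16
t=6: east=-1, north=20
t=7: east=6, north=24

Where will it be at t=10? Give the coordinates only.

east=3, north=36

The east coordinate reflects between -2 and 15, moving 7 per step.
  step 8: 6 → 13
  step 9: 13 → 10
  step 10: 10 → 3
The north coordinate changes by +4 each step: at step 10 it is 36.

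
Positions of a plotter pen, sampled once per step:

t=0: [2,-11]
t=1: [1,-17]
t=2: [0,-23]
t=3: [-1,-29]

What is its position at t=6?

[-4,-47]

The position changes by [-1,-6] every step.
step 4: [-1,-29] + [-1,-6] → [-2,-35]
step 5: [-2,-35] + [-1,-6] → [-3,-41]
step 6: [-3,-41] + [-1,-6] → [-4,-47]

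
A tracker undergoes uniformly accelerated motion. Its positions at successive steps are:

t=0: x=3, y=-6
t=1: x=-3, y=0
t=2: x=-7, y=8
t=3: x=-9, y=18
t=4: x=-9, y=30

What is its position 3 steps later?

Successive displacements: (-6, +6), (-4, +8), (-2, +10), (+0, +12) — each changes by (+2, +2).
step 5: x=-9, y=30 + (+2, +14) → x=-7, y=44
step 6: x=-7, y=44 + (+4, +16) → x=-3, y=60
step 7: x=-3, y=60 + (+6, +18) → x=3, y=78

x=3, y=78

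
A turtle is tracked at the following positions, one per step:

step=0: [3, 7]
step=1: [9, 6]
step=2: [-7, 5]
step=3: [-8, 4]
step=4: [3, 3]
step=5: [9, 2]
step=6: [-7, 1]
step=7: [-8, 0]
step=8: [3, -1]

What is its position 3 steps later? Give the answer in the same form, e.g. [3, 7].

First: cycles through 3, 9, -7, -8 every 4 steps. Step 11 lands at position 3 of the cycle → -8.
Second: linear, -1 per step → -4 at step 11.

[-8, -4]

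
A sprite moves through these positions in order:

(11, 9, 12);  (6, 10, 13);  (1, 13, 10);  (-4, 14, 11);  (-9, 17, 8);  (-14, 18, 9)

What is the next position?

Differencing gives (-5, +1, +1), (-5, +3, -3), (-5, +1, +1), (-5, +3, -3), (-5, +1, +1). This is the pattern (-5, +1, +1), (-5, +3, -3) repeated.
step 6: apply (-5, +3, -3) → (-19, 21, 6)

(-19, 21, 6)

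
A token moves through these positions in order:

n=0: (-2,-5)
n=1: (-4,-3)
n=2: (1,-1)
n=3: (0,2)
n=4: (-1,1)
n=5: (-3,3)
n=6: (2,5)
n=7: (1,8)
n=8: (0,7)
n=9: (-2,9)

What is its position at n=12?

(1,13)

Differencing gives (-2,+2), (+5,+2), (-1,+3), (-1,-1), (-2,+2), (+5,+2), (-1,+3), (-1,-1), (-2,+2). This is the pattern (-2,+2), (+5,+2), (-1,+3), (-1,-1) repeated.
step 10: apply (+5,+2) → (3,11)
step 11: apply (-1,+3) → (2,14)
step 12: apply (-1,-1) → (1,13)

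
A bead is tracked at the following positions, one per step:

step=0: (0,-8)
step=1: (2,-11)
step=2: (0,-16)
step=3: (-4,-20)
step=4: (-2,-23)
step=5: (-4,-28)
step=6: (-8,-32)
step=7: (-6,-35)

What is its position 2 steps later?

(-12,-44)

Differencing gives (+2,-3), (-2,-5), (-4,-4), (+2,-3), (-2,-5), (-4,-4), (+2,-3). This is the pattern (+2,-3), (-2,-5), (-4,-4) repeated.
step 8: apply (-2,-5) → (-8,-40)
step 9: apply (-4,-4) → (-12,-44)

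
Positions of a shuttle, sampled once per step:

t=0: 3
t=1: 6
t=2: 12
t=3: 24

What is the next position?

48

The jumps are +3, +6, +12 — a geometric progression with ratio 2.
step 4: 24 + 24 → 48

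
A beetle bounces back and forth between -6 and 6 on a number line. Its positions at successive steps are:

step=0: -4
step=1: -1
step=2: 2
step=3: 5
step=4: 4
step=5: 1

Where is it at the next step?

The value reflects between -6 and 6, moving 3 per step.
  step 6: 1 → -2

-2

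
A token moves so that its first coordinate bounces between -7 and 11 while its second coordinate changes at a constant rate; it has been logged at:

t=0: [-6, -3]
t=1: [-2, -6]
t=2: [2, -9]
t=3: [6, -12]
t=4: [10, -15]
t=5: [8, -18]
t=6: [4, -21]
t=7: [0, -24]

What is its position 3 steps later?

[-2, -33]

The first coordinate reflects between -7 and 11, moving 4 per step.
  step 8: 0 → -4
  step 9: -4 → -6
  step 10: -6 → -2
The second coordinate changes by -3 each step: at step 10 it is -33.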